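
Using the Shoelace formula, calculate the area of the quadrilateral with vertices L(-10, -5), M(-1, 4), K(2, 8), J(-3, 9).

Using the Shoelace formula for a quadrilateral (vertices in order):
Area = (1/2)|sum of (x_i * y_(i+1) - x_(i+1) * y_i)|
Terms: (-10*4 - -1*-5) = -45, (-1*8 - 2*4) = -16, (2*9 - -3*8) = 42, (-3*-5 - -10*9) = 105
Sum = 86
Area = (1/2)(86) = 43

43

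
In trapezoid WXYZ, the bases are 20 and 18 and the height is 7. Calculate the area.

Area of a trapezoid = (base1 + base2) * height / 2
Area = (20 + 18) * 7 / 2
Area = 38 * 7 / 2
Area = 266 / 2
Area = 133

133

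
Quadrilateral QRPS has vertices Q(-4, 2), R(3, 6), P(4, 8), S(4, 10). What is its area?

Using the Shoelace formula for a quadrilateral (vertices in order):
Area = (1/2)|sum of (x_i * y_(i+1) - x_(i+1) * y_i)|
Terms: (-4*6 - 3*2) = -30, (3*8 - 4*6) = 0, (4*10 - 4*8) = 8, (4*2 - -4*10) = 48
Sum = 26
Area = (1/2)(26) = 13

13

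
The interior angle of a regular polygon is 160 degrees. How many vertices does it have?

The exterior angle is the supplement of the interior angle: 180 - 160 = 20 degrees.
Since the exterior angles of any convex polygon sum to 360 degrees, the number of sides is 360 / 20 = 18.

18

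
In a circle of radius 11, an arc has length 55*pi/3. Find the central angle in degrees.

θ = 360 × 55*pi/3 / (2π × 11) = 300° (rearranging arc length formula).

300°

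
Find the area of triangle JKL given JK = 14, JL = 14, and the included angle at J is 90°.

When two sides and the included angle are known, the area formula is (1/2)ab sin(C).
The height from one side to the opposite vertex is 14 sin(90°) = 14.
Area = (1/2) * 14 * 14 = 98.

98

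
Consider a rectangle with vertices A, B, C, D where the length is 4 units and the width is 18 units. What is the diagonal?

A rectangle's diagonal splits it into two right triangles, with the diagonal as the hypotenuse.
By the Pythagorean theorem, d^2 = 4^2 + 18^2 = 340.
Therefore d = sqrt(340) = 2*sqrt(85).

2*sqrt(85)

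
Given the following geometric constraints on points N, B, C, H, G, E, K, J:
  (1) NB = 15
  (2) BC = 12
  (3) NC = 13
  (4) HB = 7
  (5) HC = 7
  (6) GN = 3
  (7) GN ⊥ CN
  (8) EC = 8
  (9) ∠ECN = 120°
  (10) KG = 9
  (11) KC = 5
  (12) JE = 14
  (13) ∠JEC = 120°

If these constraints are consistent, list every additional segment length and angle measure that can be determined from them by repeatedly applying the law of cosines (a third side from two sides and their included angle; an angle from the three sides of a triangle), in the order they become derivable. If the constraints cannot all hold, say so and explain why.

The constraints are consistent. Derivable facts, in order:
After 1 step:
- CG = √178
- CJ = 2·√93
- NE ≈ 18.36
- ∠BCH = 31°
- ∠BCN = 73.62°
- ∠BHC = 117.99°
- ∠BNC = 50.13°
- ∠CBH = 31°
- ∠CBN = 56.25°
After 2 steps:
- ∠CEN = 37.83°
- ∠CGK = 12.99°
- ∠CGN = 77.01°
- ∠CJE = 21.05°
- ∠CKG = 143.13°
- ∠CNE = 22.17°
- ∠ECJ = 38.95°
- ∠GCK = 23.88°
- ∠GCN = 12.99°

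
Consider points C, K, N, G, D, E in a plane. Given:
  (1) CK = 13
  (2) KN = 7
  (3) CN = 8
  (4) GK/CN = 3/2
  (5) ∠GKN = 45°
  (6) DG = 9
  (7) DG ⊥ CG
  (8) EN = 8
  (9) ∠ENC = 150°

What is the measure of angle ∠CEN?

Step 1: By the law of cosines on triangle ENC: EC² = 8² + 8² − 2·8·8·cos(150°) = 238.85, so EC ≈ 15.45.
Step 2: By the inverse law of cosines on triangle CEN: cos(∠CEN) = (15.45² + 8² − 8²) / (2·15.45·8) = 238.85/247.28 = 0.9659, so ∠CEN = 15°.

Therefore, the measure of angle ∠CEN = 15°.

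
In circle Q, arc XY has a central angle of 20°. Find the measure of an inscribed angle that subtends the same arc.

By the inscribed angle theorem, the inscribed angle is half the central angle.
Inscribed angle = 20° / 2 = 10°

10°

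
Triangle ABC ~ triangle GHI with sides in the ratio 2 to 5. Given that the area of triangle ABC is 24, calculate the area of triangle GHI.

The ratio of areas of similar triangles = (side ratio)^2.
Side ratio = 2:5, so area ratio = 4:25.
Area of GHI / Area of ABC = 25/4
Area of GHI = 24 * 25/4 = 150

150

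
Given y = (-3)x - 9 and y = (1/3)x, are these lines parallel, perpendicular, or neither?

Slope of line 1: m1 = -3
Slope of line 2: m2 = 1/3
m1 * m2 = (-3) * (1/3) = -1 = -1, so the lines are perpendicular.

Perpendicular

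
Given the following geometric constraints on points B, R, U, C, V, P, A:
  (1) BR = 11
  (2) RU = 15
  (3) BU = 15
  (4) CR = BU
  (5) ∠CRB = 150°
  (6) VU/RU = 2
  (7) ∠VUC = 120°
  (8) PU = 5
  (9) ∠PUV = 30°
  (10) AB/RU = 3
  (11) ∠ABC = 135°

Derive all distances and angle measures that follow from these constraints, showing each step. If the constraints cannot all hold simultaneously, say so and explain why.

The constraints are consistent.

From the given relations:
  CR = BU = 15
  VU = 2·RU = 2·15 = 30
  AB = 3·RU = 3·15 = 45

Step 1: From BR = 11, RC = 15, and ∠BRC = 150°, by the law of cosines:
  BC² = BR² + RC² - 2·BR·RC·cos(150°) = 121 + 225 + 285.8 = 631.8
  BC ≈ 25.14

Step 2: From VU = 30, UP = 5, and ∠VUP = 30°, by the law of cosines:
  VP² = VU² + UP² - 2·VU·UP·cos(30°) = 900 + 25 - 259.8 = 665.2
  VP ≈ 25.79

Step 3: From BR = 11, BU = 15, RU = 15, by the inverse law of cosines:
  cos(∠RBU) = (BR² + BU² - RU²) / (2·BR·BU)
  ∠RBU = 68.49°

Step 4: From RB = 11, RU = 15, BU = 15, by the inverse law of cosines:
  cos(∠BRU) = (RB² + RU² - BU²) / (2·RB·RU)
  ∠BRU = 68.49°

Step 5: From UB = 15, UR = 15, BR = 11, by the inverse law of cosines:
  cos(∠BUR) = (UB² + UR² - BR²) / (2·UB·UR)
  ∠BUR = 43.02°

Step 6: From CB = 25.14, BA = 45, and ∠CBA = 135°, by the law of cosines:
  CA² = CB² + BA² - 2·CB·BA·cos(135°) = 631.8 + 2025 + 1600 = 4256
  CA ≈ 65.24

Step 7: From BC = 25.14, BR = 11, CR = 15, by the inverse law of cosines:
  cos(∠CBR) = (BC² + BR² - CR²) / (2·BC·BR)
  ∠CBR = 17.36°

Step 8: From CB = 25.14, CR = 15, BR = 11, by the inverse law of cosines:
  cos(∠BCR) = (CB² + CR² - BR²) / (2·CB·CR)
  ∠BCR = 12.64°

Step 9: From VP = 25.79, VU = 30, PU = 5, by the inverse law of cosines:
  cos(∠PVU) = (VP² + VU² - PU²) / (2·VP·VU)
  ∠PVU = 5.56°

Step 10: From PU = 5, PV = 25.79, UV = 30, by the inverse law of cosines:
  cos(∠UPV) = (PU² + PV² - UV²) / (2·PU·PV)
  ∠UPV = 144.44°

Step 11: From CA = 65.24, CB = 25.14, AB = 45, by the inverse law of cosines:
  cos(∠ACB) = (CA² + CB² - AB²) / (2·CA·CB)
  ∠ACB = 29.19°

Step 12: From AB = 45, AC = 65.24, BC = 25.14, by the inverse law of cosines:
  cos(∠BAC) = (AB² + AC² - BC²) / (2·AB·AC)
  ∠BAC = 15.81°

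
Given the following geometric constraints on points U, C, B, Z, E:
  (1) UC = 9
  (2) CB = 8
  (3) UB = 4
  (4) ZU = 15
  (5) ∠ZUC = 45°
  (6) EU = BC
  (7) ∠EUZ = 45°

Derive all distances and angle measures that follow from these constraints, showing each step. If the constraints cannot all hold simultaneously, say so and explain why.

The constraints are consistent.

From the given relations:
  EU = BC = 8

Step 1: From CU = 9, UZ = 15, and ∠CUZ = 45°, by the law of cosines:
  CZ² = CU² + UZ² - 2·CU·UZ·cos(45°) = 81 + 225 - 190.9 = 115.1
  CZ ≈ 10.73

Step 2: From ZU = 15, UE = 8, and ∠ZUE = 45°, by the law of cosines:
  ZE² = ZU² + UE² - 2·ZU·UE·cos(45°) = 225 + 64 - 169.7 = 119.3
  ZE ≈ 10.92

Step 3: From UB = 4, UC = 9, BC = 8, by the inverse law of cosines:
  cos(∠BUC) = (UB² + UC² - BC²) / (2·UB·UC)
  ∠BUC = 62.72°

Step 4: From CB = 8, CU = 9, BU = 4, by the inverse law of cosines:
  cos(∠BCU) = (CB² + CU² - BU²) / (2·CB·CU)
  ∠BCU = 26.38°

Step 5: From BC = 8, BU = 4, CU = 9, by the inverse law of cosines:
  cos(∠CBU) = (BC² + BU² - CU²) / (2·BC·BU)
  ∠CBU = 90.9°

Step 6: From CU = 9, CZ = 10.73, UZ = 15, by the inverse law of cosines:
  cos(∠UCZ) = (CU² + CZ² - UZ²) / (2·CU·CZ)
  ∠UCZ = 98.61°

Step 7: From ZC = 10.73, ZU = 15, CU = 9, by the inverse law of cosines:
  cos(∠CZU) = (ZC² + ZU² - CU²) / (2·ZC·ZU)
  ∠CZU = 36.39°

Step 8: From ZE = 10.92, ZU = 15, EU = 8, by the inverse law of cosines:
  cos(∠EZU) = (ZE² + ZU² - EU²) / (2·ZE·ZU)
  ∠EZU = 31.19°

Step 9: From EU = 8, EZ = 10.92, UZ = 15, by the inverse law of cosines:
  cos(∠UEZ) = (EU² + EZ² - UZ²) / (2·EU·EZ)
  ∠UEZ = 103.81°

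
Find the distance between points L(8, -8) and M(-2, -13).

The horizontal distance is |-2 - 8| = 10 and the vertical distance is |-13 - -8| = 5.
By the Pythagorean theorem, d = sqrt(10^2 + 5^2) = sqrt(125) = 5*sqrt(5).

5*sqrt(5)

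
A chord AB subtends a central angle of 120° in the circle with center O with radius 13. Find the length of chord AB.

Drop a perpendicular from the center to the chord, bisecting both the chord and the central angle.
Each half-chord = r sin(θ/2) = 13 sin(60°).
The full chord = 2 × 13 × sin(60°) = 13*sqrt(3).

13*sqrt(3)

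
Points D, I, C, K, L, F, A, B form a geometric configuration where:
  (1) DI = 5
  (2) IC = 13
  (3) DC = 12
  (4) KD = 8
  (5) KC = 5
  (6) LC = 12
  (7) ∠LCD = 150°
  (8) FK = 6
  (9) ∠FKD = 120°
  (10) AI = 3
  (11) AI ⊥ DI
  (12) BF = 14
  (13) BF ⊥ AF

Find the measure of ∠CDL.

Step 1: By the law of cosines on triangle DCL: DL² = 12² + 12² − 2·12·12·cos(150°) = 537.42, so DL ≈ 23.18.
Step 2: By the inverse law of cosines on triangle CDL: cos(∠CDL) = (12² + 23.18² − 12²) / (2·12·23.18) = 537.42/556.37 = 0.9659, so ∠CDL = 15°.

Therefore, the measure of angle ∠CDL = 15°.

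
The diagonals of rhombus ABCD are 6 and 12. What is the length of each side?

Half-diagonals are 3 and 6. side = sqrt(3^2 + 6^2) = sqrt(45) = 3*sqrt(5)

3*sqrt(5)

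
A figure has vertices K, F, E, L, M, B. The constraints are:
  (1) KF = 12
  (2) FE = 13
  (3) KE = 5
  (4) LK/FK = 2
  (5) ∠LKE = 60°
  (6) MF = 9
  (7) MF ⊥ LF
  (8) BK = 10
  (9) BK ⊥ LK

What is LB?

From the given relations: LK = 2·FK = 2·12 = 24.
Step 1: By the law of cosines on triangle LKB: LB² = 24² + 10² − 2·24·10·cos(90°) = 676, so LB = 26.

Therefore, the length of LB = 26.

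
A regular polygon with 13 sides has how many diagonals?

Each of the 13 vertices connects to 10 non-adjacent vertices via diagonals.
Total connections = 13 × 10 = 130, but each diagonal is counted twice.
Number of diagonals = 130 / 2 = 65.

65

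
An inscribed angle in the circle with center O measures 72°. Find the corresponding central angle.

Central angle = 2 × 72° = 144° (inscribed angle theorem).

144°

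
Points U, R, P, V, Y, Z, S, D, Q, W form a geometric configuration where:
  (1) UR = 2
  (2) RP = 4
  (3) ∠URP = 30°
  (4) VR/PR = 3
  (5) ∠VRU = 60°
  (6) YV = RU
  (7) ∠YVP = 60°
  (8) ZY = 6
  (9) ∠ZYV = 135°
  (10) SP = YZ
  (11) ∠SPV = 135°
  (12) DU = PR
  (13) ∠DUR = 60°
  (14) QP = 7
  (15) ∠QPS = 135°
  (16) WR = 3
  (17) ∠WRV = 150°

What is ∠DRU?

From the given relations: DU = PR = 4.
Step 1: By the law of cosines on triangle RUD: RD² = 2² + 4² − 2·2·4·cos(60°) = 12, so RD = 2·√3.
Step 2: By the inverse law of cosines on triangle DRU: cos(∠DRU) = ((2·√3)² + 2² − 4²) / (2·2·√3·2) = 0/13.86 = 0, so ∠DRU = 90°.

Therefore, the measure of angle ∠DRU = 90°.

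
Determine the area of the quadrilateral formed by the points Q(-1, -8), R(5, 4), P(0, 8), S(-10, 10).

Using the Shoelace formula for a quadrilateral (vertices in order):
Area = (1/2)|sum of (x_i * y_(i+1) - x_(i+1) * y_i)|
Terms: (-1*4 - 5*-8) = 36, (5*8 - 0*4) = 40, (0*10 - -10*8) = 80, (-10*-8 - -1*10) = 90
Sum = 246
Area = (1/2)(246) = 123

123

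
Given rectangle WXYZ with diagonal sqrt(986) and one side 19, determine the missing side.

b = sqrt(d^2 - a^2) = sqrt(986 - 361) = sqrt(625) = 25

25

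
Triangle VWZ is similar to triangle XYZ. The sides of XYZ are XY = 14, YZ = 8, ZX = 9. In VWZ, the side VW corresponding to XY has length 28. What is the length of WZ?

Similar triangles have proportional sides. Setting up the proportion:
VW / XY = WZ / YZ
28 / 14 = WZ / 8
WZ = 8 * 28 / 14 = 16.

16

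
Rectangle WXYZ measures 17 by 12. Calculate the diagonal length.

Using the Pythagorean theorem:
d² = 17² + 12² = 289 + 144 = 433
d = sqrt(433)

sqrt(433)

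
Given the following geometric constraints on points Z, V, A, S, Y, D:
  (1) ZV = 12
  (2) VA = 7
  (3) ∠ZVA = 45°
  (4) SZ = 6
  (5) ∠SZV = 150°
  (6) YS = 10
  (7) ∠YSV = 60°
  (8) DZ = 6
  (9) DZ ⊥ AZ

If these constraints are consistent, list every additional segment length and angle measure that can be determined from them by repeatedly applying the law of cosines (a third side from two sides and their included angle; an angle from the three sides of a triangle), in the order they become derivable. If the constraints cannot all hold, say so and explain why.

The constraints are consistent. Derivable facts, in order:
After 1 step:
- VS ≈ 17.46
- ZA ≈ 8.61
After 2 steps:
- AD ≈ 10.5
- VY ≈ 15.17
- ∠AZV = 35.07°
- ∠SVZ = 9.9°
- ∠VAZ = 99.93°
- ∠VSZ = 20.1°
After 3 steps:
- ∠ADZ = 55.14°
- ∠DAZ = 34.86°
- ∠SVY = 34.81°
- ∠SYV = 85.19°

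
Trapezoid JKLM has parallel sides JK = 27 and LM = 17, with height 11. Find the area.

A trapezoid's area equals the midsegment times the height.
The midsegment is (27 + 17) / 2 = 22.
Area = 22 * 11 = 242.

242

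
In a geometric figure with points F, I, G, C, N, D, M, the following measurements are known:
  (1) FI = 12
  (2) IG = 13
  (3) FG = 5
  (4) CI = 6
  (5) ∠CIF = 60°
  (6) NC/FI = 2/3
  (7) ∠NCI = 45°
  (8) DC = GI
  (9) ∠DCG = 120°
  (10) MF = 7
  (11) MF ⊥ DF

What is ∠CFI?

Step 1: By the law of cosines on triangle FIC: FC² = 12² + 6² − 2·12·6·cos(60°) = 108, so FC = 6·√3.
Step 2: By the inverse law of cosines on triangle CFI: cos(∠CFI) = ((6·√3)² + 12² − 6²) / (2·6·√3·12) = 216/249.42 = 0.866, so ∠CFI = 30°.

Therefore, the measure of angle ∠CFI = 30°.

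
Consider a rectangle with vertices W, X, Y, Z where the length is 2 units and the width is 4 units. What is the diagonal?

A rectangle's diagonal splits it into two right triangles, with the diagonal as the hypotenuse.
By the Pythagorean theorem, d^2 = 2^2 + 4^2 = 20.
Therefore d = sqrt(20) = 2*sqrt(5).

2*sqrt(5)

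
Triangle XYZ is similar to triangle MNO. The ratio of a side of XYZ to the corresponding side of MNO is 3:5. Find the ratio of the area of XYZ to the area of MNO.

Area ratio = (side ratio)^2 = (3/5)^2 = 9:25.

9:25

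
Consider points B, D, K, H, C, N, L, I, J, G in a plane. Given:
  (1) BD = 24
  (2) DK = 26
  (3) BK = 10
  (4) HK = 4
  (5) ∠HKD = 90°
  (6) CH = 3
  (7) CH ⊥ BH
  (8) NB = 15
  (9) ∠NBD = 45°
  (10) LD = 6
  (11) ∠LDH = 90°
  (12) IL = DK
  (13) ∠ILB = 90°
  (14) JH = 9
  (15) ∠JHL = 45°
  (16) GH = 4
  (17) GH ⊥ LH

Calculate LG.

Step 1: By the law of cosines on triangle DKH: DH² = 26² + 4² − 2·26·4·cos(90°) = 692, so DH = 2·√173.
Step 2: By the law of cosines on triangle LDH: LH² = 6² + (2·√173)² − 2·6·2·√173·cos(90°) = 728, so LH = 2·√182.
Step 3: By the law of cosines on triangle LHG: LG² = (2·√182)² + 4² − 2·2·√182·4·cos(90°) = 744, so LG = 2·√186.

Therefore, the length of LG = 2·√186.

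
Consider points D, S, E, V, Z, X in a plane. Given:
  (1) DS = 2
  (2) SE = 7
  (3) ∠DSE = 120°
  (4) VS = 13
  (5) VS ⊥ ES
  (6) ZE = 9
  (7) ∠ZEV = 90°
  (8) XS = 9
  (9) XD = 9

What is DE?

Step 1: By the law of cosines on triangle DSE: DE² = 2² + 7² − 2·2·7·cos(120°) = 67, so DE = √67.

Therefore, the length of DE = √67.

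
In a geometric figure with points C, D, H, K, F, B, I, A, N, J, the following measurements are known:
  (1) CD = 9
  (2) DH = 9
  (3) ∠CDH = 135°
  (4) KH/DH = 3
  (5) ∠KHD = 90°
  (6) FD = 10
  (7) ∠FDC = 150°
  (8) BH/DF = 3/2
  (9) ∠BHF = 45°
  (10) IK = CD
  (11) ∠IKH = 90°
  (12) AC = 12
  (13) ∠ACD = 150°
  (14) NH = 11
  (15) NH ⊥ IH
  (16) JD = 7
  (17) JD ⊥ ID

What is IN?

From the given relations: KH = 3·DH = 3·9 = 27; IK = CD = 9.
Step 1: By the law of cosines on triangle HKI: HI² = 27² + 9² − 2·27·9·cos(90°) = 810, so HI = 9·√10.
Step 2: By the law of cosines on triangle IHN: IN² = (9·√10)² + 11² − 2·9·√10·11·cos(90°) = 931, so IN = 7·√19.

Therefore, the length of IN = 7·√19.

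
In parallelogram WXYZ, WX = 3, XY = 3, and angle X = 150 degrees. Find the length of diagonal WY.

The diagonal of a parallelogram can be found by treating two adjacent sides and the diagonal as a triangle.
Applying the law of cosines with sides 3, 3 and included angle 150°:
d^2 = 9 + 9 - 18*cos(150°) = 9*sqrt(3) + 18
d = 3*sqrt(sqrt(3) + 2)

3*sqrt(sqrt(3) + 2)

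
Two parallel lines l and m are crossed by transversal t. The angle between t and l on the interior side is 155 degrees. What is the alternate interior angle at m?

Alternate interior angles formed by parallel lines and a transversal are equal.
The given angle is 155 degrees.
The alternate interior angle = 155 degrees.

155 degrees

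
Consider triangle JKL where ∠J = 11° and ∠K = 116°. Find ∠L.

The interior angles sum to 180°: angle L = 180 - 11 - 116 = 53°.
The triangle is obtuse (angles 11°, 116°, 53°).

53 degrees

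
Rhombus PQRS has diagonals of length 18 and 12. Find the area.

The diagonals of a rhombus divide it into four right triangles.
Each triangle has legs 18/ 2 = 9 and 12/2 = 6, so each has area (1/2)*9*6 = 27.
Four such triangles give total area = (d1 * d2) / 2 = 108.

108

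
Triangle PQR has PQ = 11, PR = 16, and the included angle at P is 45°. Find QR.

By the law of cosines: QR^2 = PQ^2 + PR^2 - 2*PQ*PR*cos(P)
QR^2 = 11^2 + 16^2 - 2*11*16*cos(45°)
QR^2 = 121 + 256 - 352*(sqrt(2)/2)
QR^2 = 377 - 176*sqrt(2)
QR = sqrt(377 - 176*sqrt(2))

sqrt(377 - 176*sqrt(2))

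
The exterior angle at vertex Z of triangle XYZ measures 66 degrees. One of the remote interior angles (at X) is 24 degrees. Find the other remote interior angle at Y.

angle Y = 66 - 24 = 42 degrees (exterior angle theorem).

42 degrees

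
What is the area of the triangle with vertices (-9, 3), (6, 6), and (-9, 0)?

Using the Shoelace formula for a triangle:
Area = (1/2)|x0(y1 - y2) + x1(y2 - y0) + x2(y0 - y1)|
Area = (1/2)|-9(6 - 0) + 6(0 - 3) + -9(3 - 6)|
Area = (1/2)|-54 + -18 + 27|
Area = (1/2)|-45|
Area = (1/2)(45)
Area = 45/2

45/2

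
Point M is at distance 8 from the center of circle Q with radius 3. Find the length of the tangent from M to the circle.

tangent = √(d² - r²) = √(8² - 3²) = √(64 - 9) = √55 = sqrt(55)

sqrt(55)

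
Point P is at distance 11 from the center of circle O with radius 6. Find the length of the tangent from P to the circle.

Let T be the point of tangency. Then OT ⊥ PT (radius ⊥ tangent).
In right triangle OTP: OP² = OT² + PT²
11² = 6² + PT²
PT² = 85, PT = sqrt(85)

sqrt(85)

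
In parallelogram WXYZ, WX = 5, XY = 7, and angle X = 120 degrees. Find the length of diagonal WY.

Law of cosines: d^2 = 5^2 + 7^2 - 2(5)(7)cos(120°) = 109, so d = sqrt(109).

sqrt(109)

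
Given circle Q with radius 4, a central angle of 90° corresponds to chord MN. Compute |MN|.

Chord length = 2r sin(θ/2)
= 2 × 4 × sin(90°/2)
= 2 × 4 × sin(45°)
= 4*sqrt(2)

4*sqrt(2)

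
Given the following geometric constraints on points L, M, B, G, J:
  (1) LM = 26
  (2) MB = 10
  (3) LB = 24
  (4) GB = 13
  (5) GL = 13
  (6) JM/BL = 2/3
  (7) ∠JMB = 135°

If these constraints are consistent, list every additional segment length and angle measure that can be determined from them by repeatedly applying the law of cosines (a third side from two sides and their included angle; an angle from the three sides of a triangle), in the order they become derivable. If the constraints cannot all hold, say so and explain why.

The constraints are consistent. Derivable facts, in order:
After 1 step:
- BJ ≈ 24.13
- ∠BGL = 134.76°
- ∠BLG = 22.62°
- ∠BLM = 22.62°
- ∠BML = 67.38°
- ∠GBL = 22.62°
- ∠LBM = 90°
After 2 steps:
- ∠BJM = 17.04°
- ∠JBM = 27.96°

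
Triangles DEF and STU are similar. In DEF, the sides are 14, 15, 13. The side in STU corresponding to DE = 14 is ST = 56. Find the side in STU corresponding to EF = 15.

k = 56/14 = 4. TU = 4 * 15 = 60.

60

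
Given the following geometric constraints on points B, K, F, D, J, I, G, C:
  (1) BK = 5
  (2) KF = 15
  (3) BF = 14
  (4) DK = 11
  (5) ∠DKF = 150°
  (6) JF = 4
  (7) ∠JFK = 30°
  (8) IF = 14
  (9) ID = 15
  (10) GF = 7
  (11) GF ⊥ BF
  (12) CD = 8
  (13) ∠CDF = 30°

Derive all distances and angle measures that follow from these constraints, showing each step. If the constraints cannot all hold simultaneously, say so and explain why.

The constraints are consistent.

Step 1: From BF = 14, FG = 7, and ∠BFG = 90°, by the law of cosines:
  BG² = BF² + FG² - 2·BF·FG·cos(90°) = 196 + 49 - 0 = 245
  BG = 7·√5

Step 2: From KF = 15, FJ = 4, and ∠KFJ = 30°, by the law of cosines:
  KJ² = KF² + FJ² - 2·KF·FJ·cos(30°) = 225 + 16 - 103.9 = 137.1
  KJ ≈ 11.71

Step 3: From FK = 15, KD = 11, and ∠FKD = 150°, by the law of cosines:
  FD² = FK² + KD² - 2·FK·KD·cos(150°) = 225 + 121 + 285.8 = 631.8
  FD ≈ 25.14

Step 4: From BF = 14, BK = 5, FK = 15, by the inverse law of cosines:
  cos(∠FBK) = (BF² + BK² - FK²) / (2·BF·BK)
  ∠FBK = 91.64°

Step 5: From KB = 5, KF = 15, BF = 14, by the inverse law of cosines:
  cos(∠BKF) = (KB² + KF² - BF²) / (2·KB·KF)
  ∠BKF = 68.9°

Step 6: From FB = 14, FK = 15, BK = 5, by the inverse law of cosines:
  cos(∠BFK) = (FB² + FK² - BK²) / (2·FB·FK)
  ∠BFK = 19.46°

Step 7: From FD = 25.14, DC = 8, and ∠FDC = 30°, by the law of cosines:
  FC² = FD² + DC² - 2·FD·DC·cos(30°) = 631.8 + 64 - 348.3 = 347.5
  FC ≈ 18.64

Step 8: From BF = 14, BG = 7·√5, FG = 7, by the inverse law of cosines:
  cos(∠FBG) = (BF² + BG² - FG²) / (2·BF·BG)
  ∠FBG = 26.57°

Step 9: From KF = 15, KJ = 11.71, FJ = 4, by the inverse law of cosines:
  cos(∠FKJ) = (KF² + KJ² - FJ²) / (2·KF·KJ)
  ∠FKJ = 9.84°

Step 10: From FD = 25.14, FI = 14, DI = 15, by the inverse law of cosines:
  cos(∠DFI) = (FD² + FI² - DI²) / (2·FD·FI)
  ∠DFI = 31.08°

Step 11: From FD = 25.14, FK = 15, DK = 11, by the inverse law of cosines:
  cos(∠DFK) = (FD² + FK² - DK²) / (2·FD·FK)
  ∠DFK = 12.64°

Step 12: From DF = 25.14, DI = 15, FI = 14, by the inverse law of cosines:
  cos(∠FDI) = (DF² + DI² - FI²) / (2·DF·DI)
  ∠FDI = 28.8°

Step 13: From DF = 25.14, DK = 11, FK = 15, by the inverse law of cosines:
  cos(∠FDK) = (DF² + DK² - FK²) / (2·DF·DK)
  ∠FDK = 17.36°

Step 14: From JF = 4, JK = 11.71, FK = 15, by the inverse law of cosines:
  cos(∠FJK) = (JF² + JK² - FK²) / (2·JF·JK)
  ∠FJK = 140.16°

Step 15: From ID = 15, IF = 14, DF = 25.14, by the inverse law of cosines:
  cos(∠DIF) = (ID² + IF² - DF²) / (2·ID·IF)
  ∠DIF = 120.12°

Step 16: From GB = 7·√5, GF = 7, BF = 14, by the inverse law of cosines:
  cos(∠BGF) = (GB² + GF² - BF²) / (2·GB·GF)
  ∠BGF = 63.43°

Step 17: From FC = 18.64, FD = 25.14, CD = 8, by the inverse law of cosines:
  cos(∠CFD) = (FC² + FD² - CD²) / (2·FC·FD)
  ∠CFD = 12.39°

Step 18: From CD = 8, CF = 18.64, DF = 25.14, by the inverse law of cosines:
  cos(∠DCF) = (CD² + CF² - DF²) / (2·CD·CF)
  ∠DCF = 137.61°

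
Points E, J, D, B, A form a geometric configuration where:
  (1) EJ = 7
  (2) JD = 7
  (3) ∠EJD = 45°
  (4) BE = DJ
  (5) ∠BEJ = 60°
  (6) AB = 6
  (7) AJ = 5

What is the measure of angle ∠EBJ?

From the given relations: BE = DJ = 7.
Step 1: By the law of cosines on triangle BEJ: BJ² = 7² + 7² − 2·7·7·cos(60°) = 49, so BJ = 7.
Step 2: By the inverse law of cosines on triangle EBJ: cos(∠EBJ) = (7² + 7² − 7²) / (2·7·7) = 49/98 = 0.5, so ∠EBJ = 60°.

Therefore, the measure of angle ∠EBJ = 60°.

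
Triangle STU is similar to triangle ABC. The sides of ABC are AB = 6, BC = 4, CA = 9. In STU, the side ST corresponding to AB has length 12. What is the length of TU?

Since the triangles are similar, the ratio of corresponding sides is constant.
Scale factor k = ST / AB = 12 / 6 = 2
TU = k * BC = 2 * 4 = 8

8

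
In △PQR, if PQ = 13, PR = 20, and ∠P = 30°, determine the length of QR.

By the law of cosines: QR^2 = PQ^2 + PR^2 - 2*PQ*PR*cos(P)
QR^2 = 13^2 + 20^2 - 2*13*20*cos(30°)
QR^2 = 169 + 400 - 520*(sqrt(3)/2)
QR^2 = 569 - 260*sqrt(3)
QR = sqrt(569 - 260*sqrt(3))

sqrt(569 - 260*sqrt(3))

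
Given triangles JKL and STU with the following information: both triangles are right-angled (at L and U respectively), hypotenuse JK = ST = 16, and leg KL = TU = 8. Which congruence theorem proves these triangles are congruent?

Consider the given information: both triangles are right-angled (at L and U respectively), hypotenuse JK = ST = 16, and leg KL = TU = 8
This is not SAS or ASA: SAS requires two sides and the included angle between them. ASA requires two angles and the side between them.
The correct criterion is HL. The hypotenuse and one leg of two right triangles are equal (Hypotenuse-Leg).

HL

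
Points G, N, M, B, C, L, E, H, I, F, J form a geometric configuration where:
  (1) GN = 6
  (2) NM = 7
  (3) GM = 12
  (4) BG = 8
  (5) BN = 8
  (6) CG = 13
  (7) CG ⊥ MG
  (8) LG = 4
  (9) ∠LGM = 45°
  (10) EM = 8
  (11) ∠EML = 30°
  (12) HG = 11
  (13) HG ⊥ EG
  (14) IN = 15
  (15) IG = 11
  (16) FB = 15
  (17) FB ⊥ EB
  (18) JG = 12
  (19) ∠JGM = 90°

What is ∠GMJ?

Step 1: By the law of cosines on triangle MGJ: MJ² = 12² + 12² − 2·12·12·cos(90°) = 288, so MJ = 12·√2.
Step 2: By the inverse law of cosines on triangle GMJ: cos(∠GMJ) = (12² + (12·√2)² − 12²) / (2·12·12·√2) = 288/407.29 = 0.7071, so ∠GMJ = 45°.

Therefore, the measure of angle ∠GMJ = 45°.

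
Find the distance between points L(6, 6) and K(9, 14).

d = sqrt((9 - 6)^2 + (14 - 6)^2)
d = sqrt(3^2 + 8^2)
d = sqrt(9 + 64)
d = sqrt(73)

sqrt(73)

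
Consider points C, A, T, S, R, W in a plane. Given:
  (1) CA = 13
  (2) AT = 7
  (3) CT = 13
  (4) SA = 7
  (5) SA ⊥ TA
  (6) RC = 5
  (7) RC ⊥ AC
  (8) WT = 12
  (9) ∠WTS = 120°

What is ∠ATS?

Step 1: By the law of cosines on triangle TAS: TS² = 7² + 7² − 2·7·7·cos(90°) = 98, so TS = 7·√2.
Step 2: By the inverse law of cosines on triangle ATS: cos(∠ATS) = (7² + (7·√2)² − 7²) / (2·7·7·√2) = 98/138.59 = 0.7071, so ∠ATS = 45°.

Therefore, the measure of angle ∠ATS = 45°.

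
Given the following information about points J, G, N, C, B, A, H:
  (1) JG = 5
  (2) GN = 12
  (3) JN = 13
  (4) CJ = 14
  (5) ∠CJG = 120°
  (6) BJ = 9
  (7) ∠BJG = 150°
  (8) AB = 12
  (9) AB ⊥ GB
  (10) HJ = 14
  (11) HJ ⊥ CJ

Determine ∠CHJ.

Step 1: By the law of cosines on triangle HJC: HC² = 14² + 14² − 2·14·14·cos(90°) = 392, so HC = 14·√2.
Step 2: By the inverse law of cosines on triangle CHJ: cos(∠CHJ) = ((14·√2)² + 14² − 14²) / (2·14·√2·14) = 392/554.37 = 0.7071, so ∠CHJ = 45°.

Therefore, the measure of angle ∠CHJ = 45°.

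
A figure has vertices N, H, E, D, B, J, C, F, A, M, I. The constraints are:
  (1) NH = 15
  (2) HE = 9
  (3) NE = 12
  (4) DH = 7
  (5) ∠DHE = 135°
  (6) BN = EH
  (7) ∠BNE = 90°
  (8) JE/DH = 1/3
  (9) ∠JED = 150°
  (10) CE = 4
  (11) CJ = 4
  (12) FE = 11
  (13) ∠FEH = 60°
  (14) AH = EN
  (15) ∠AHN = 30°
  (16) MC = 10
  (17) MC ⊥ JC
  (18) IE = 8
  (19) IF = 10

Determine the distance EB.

From the given relations: BN = EH = 9.
Step 1: By the law of cosines on triangle ENB: EB² = 12² + 9² − 2·12·9·cos(90°) = 225, so EB = 15.

Therefore, the length of EB = 15.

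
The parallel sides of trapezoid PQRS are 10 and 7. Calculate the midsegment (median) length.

The midsegment of a trapezoid = (base1 + base2) / 2
midsegment = (10 + 7) / 2
midsegment = 17 / 2
midsegment = 17/2

17/2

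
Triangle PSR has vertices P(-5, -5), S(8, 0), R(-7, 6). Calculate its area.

The Shoelace formula computes the area from vertex coordinates by summing cross products.
For vertices (-5,-5), (8,0), (-7,6):
Signed sum = -5*0 - 8*-5 + 8*6 - -7*0 + -7*-5 - -5*6
= 40 + 48 + 65 = 153
Area = (1/2)|153| = 153/2.

153/2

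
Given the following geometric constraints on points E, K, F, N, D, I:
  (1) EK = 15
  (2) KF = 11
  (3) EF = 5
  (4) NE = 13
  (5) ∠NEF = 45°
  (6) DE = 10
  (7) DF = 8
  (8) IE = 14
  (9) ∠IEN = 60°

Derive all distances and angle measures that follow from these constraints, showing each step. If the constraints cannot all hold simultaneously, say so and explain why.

The constraints are consistent.

Step 1: From FE = 5, EN = 13, and ∠FEN = 45°, by the law of cosines:
  FN² = FE² + EN² - 2·FE·EN·cos(45°) = 25 + 169 - 91.92 = 102.1
  FN ≈ 10.1

Step 2: From NE = 13, EI = 14, and ∠NEI = 60°, by the law of cosines:
  NI² = NE² + EI² - 2·NE·EI·cos(60°) = 169 + 196 - 182 = 183
  NI = √183

Step 3: From ED = 10, EF = 5, DF = 8, by the inverse law of cosines:
  cos(∠DEF) = (ED² + EF² - DF²) / (2·ED·EF)
  ∠DEF = 52.41°

Step 4: From EF = 5, EK = 15, FK = 11, by the inverse law of cosines:
  cos(∠FEK) = (EF² + EK² - FK²) / (2·EF·EK)
  ∠FEK = 30.68°

Step 5: From KE = 15, KF = 11, EF = 5, by the inverse law of cosines:
  cos(∠EKF) = (KE² + KF² - EF²) / (2·KE·KF)
  ∠EKF = 13.41°

Step 6: From FD = 8, FE = 5, DE = 10, by the inverse law of cosines:
  cos(∠DFE) = (FD² + FE² - DE²) / (2·FD·FE)
  ∠DFE = 97.9°

Step 7: From FE = 5, FK = 11, EK = 15, by the inverse law of cosines:
  cos(∠EFK) = (FE² + FK² - EK²) / (2·FE·FK)
  ∠EFK = 135.9°

Step 8: From DE = 10, DF = 8, EF = 5, by the inverse law of cosines:
  cos(∠EDF) = (DE² + DF² - EF²) / (2·DE·DF)
  ∠EDF = 29.69°

Step 9: From FE = 5, FN = 10.1, EN = 13, by the inverse law of cosines:
  cos(∠EFN) = (FE² + FN² - EN²) / (2·FE·FN)
  ∠EFN = 114.52°

Step 10: From NE = 13, NF = 10.1, EF = 5, by the inverse law of cosines:
  cos(∠ENF) = (NE² + NF² - EF²) / (2·NE·NF)
  ∠ENF = 20.48°

Step 11: From NE = 13, NI = √183, EI = 14, by the inverse law of cosines:
  cos(∠ENI) = (NE² + NI² - EI²) / (2·NE·NI)
  ∠ENI = 63.67°

Step 12: From IE = 14, IN = √183, EN = 13, by the inverse law of cosines:
  cos(∠EIN) = (IE² + IN² - EN²) / (2·IE·IN)
  ∠EIN = 56.33°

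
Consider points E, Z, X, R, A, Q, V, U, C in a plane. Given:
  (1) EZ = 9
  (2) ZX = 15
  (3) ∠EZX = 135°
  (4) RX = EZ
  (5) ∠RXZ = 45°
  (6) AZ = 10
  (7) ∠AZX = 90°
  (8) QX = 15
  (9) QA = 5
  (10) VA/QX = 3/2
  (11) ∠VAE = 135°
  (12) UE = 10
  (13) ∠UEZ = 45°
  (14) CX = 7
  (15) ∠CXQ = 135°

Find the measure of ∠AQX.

Step 1: By the law of cosines on triangle AZX: AX² = 10² + 15² − 2·10·15·cos(90°) = 325, so AX = 5·√13.
Step 2: By the inverse law of cosines on triangle AQX: cos(∠AQX) = (5² + 15² − (5·√13)²) / (2·5·15) = -75/150 = -0.5, so ∠AQX = 120°.

Therefore, the measure of angle ∠AQX = 120°.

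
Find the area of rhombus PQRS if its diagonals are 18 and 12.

The diagonals of a rhombus divide it into four right triangles.
Each triangle has legs 18/ 2 = 9 and 12/2 = 6, so each has area (1/2)*9*6 = 27.
Four such triangles give total area = (d1 * d2) / 2 = 108.

108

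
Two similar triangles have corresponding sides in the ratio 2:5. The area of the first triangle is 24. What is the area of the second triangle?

For similar figures, the area ratio equals the square of the side ratio.
Side ratio (the first triangle to the second triangle) = 2:5, so area ratio = 2^2:5^2 = 4:25.
If the area of the first triangle is 24, then the area of the second triangle = 24 * (25/4) = 150.

150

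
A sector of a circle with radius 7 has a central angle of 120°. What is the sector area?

Sector area = πr² × θ/360
= π × 7² × 1/3
= π × 49 × 1/3
= 49*pi/3

49*pi/3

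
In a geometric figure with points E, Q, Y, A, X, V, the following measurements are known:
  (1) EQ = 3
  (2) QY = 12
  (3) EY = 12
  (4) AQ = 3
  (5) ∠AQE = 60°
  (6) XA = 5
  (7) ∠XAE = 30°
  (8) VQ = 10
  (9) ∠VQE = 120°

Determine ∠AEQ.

Step 1: By the law of cosines on triangle EQA: EA² = 3² + 3² − 2·3·3·cos(60°) = 9, so EA = 3.
Step 2: By the inverse law of cosines on triangle AEQ: cos(∠AEQ) = (3² + 3² − 3²) / (2·3·3) = 9/18 = 0.5, so ∠AEQ = 60°.

Therefore, the measure of angle ∠AEQ = 60°.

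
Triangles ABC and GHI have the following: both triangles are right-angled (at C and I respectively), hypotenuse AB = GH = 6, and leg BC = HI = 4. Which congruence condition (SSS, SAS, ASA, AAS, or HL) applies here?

The given information provides:
both triangles are right-angled (at C and I respectively), hypotenuse AB = GH = 6, and leg BC = HI = 4
This matches the HL congruence theorem.
The hypotenuse and one leg of two right triangles are equal (Hypotenuse-Leg).

HL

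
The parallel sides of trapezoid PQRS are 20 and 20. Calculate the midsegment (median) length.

The midsegment of a trapezoid = (base1 + base2) / 2
midsegment = (20 + 20) / 2
midsegment = 40 / 2
midsegment = 20

20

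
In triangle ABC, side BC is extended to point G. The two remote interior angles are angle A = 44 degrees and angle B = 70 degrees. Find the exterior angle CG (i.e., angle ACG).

The interior angle at C is 180 - 44 - 70 = 66 degrees.
The exterior angle and interior angle at C are supplementary:
Exterior angle = 180 - 66 = 114 degrees.

114 degrees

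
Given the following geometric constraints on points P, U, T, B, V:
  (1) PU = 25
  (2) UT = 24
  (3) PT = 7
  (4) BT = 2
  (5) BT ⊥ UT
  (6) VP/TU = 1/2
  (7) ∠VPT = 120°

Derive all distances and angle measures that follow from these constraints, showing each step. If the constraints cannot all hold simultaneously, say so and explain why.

The constraints are consistent.

From the given relations:
  VP = 1/2·TU = 1/2·24 = 12

Step 1: From UT = 24, TB = 2, and ∠UTB = 90°, by the law of cosines:
  UB² = UT² + TB² - 2·UT·TB·cos(90°) = 576 + 4 - 0 = 580
  UB = 2·√145

Step 2: From TP = 7, PV = 12, and ∠TPV = 120°, by the law of cosines:
  TV² = TP² + PV² - 2·TP·PV·cos(120°) = 49 + 144 + 84 = 277
  TV ≈ 16.64

Step 3: From PT = 7, PU = 25, TU = 24, by the inverse law of cosines:
  cos(∠TPU) = (PT² + PU² - TU²) / (2·PT·PU)
  ∠TPU = 73.74°

Step 4: From UP = 25, UT = 24, PT = 7, by the inverse law of cosines:
  cos(∠PUT) = (UP² + UT² - PT²) / (2·UP·UT)
  ∠PUT = 16.26°

Step 5: From TP = 7, TU = 24, PU = 25, by the inverse law of cosines:
  cos(∠PTU) = (TP² + TU² - PU²) / (2·TP·TU)
  ∠PTU = 90°

Step 6: From UB = 2·√145, UT = 24, BT = 2, by the inverse law of cosines:
  cos(∠BUT) = (UB² + UT² - BT²) / (2·UB·UT)
  ∠BUT = 4.76°

Step 7: From TP = 7, TV = 16.64, PV = 12, by the inverse law of cosines:
  cos(∠PTV) = (TP² + TV² - PV²) / (2·TP·TV)
  ∠PTV = 38.64°

Step 8: From BT = 2, BU = 2·√145, TU = 24, by the inverse law of cosines:
  cos(∠TBU) = (BT² + BU² - TU²) / (2·BT·BU)
  ∠TBU = 85.24°

Step 9: From VP = 12, VT = 16.64, PT = 7, by the inverse law of cosines:
  cos(∠PVT) = (VP² + VT² - PT²) / (2·VP·VT)
  ∠PVT = 21.36°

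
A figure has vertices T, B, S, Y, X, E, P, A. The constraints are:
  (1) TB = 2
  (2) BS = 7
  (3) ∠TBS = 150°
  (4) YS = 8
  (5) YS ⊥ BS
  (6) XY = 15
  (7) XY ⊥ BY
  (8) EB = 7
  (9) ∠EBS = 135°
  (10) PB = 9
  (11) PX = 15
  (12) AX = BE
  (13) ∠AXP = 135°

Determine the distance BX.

Step 1: By the law of cosines on triangle BSY: BY² = 7² + 8² − 2·7·8·cos(90°) = 113, so BY = √113.
Step 2: By the law of cosines on triangle BYX: BX² = √113² + 15² − 2·√113·15·cos(90°) = 338, so BX = 13·√2.

Therefore, the length of BX = 13·√2.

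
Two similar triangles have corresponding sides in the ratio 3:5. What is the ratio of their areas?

Area ratio = (side ratio)^2 = (3/5)^2 = 9:25.

9:25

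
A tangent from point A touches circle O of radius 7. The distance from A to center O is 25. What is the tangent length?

The tangent, radius, and line from the external point to the center form a right triangle.
The right angle is where the tangent meets the radius.
By the Pythagorean theorem: tangent² + 7² = 25²
tangent² = 625 - 49 = 576
tangent = 24

24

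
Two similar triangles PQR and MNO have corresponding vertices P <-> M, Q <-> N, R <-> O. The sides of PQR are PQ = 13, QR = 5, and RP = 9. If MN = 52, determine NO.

Since the triangles are similar, the ratio of corresponding sides is constant.
Scale factor k = MN / PQ = 52 / 13 = 4
NO = k * QR = 4 * 5 = 20

20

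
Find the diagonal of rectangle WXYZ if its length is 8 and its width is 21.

Using the Pythagorean theorem:
d² = 8² + 21² = 64 + 441 = 505
d = sqrt(505)

sqrt(505)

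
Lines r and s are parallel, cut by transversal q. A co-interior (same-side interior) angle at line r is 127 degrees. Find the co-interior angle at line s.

Co-interior angles (same-side interior) formed by parallel lines and a transversal are supplementary (sum to 180 degrees).
The given angle is 127 degrees.
The co-interior angle = 180 - 127 = 53 degrees.

53 degrees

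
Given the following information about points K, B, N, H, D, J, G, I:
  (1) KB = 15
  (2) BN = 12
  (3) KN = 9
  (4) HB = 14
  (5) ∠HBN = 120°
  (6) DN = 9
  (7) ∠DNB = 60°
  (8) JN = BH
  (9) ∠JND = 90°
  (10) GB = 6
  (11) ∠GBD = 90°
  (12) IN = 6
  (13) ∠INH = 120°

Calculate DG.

Step 1: By the law of cosines on triangle BND: BD² = 12² + 9² − 2·12·9·cos(60°) = 117, so BD = 3·√13.
Step 2: By the law of cosines on triangle DBG: DG² = (3·√13)² + 6² − 2·3·√13·6·cos(90°) = 153, so DG = 3·√17.

Therefore, the length of DG = 3·√17.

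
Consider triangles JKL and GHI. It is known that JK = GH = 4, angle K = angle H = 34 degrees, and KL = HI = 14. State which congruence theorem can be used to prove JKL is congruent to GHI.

Consider the given information: JK = GH = 4, angle K = angle H = 34 degrees, and KL = HI = 14
This is not AAS or HL: AAS requires two angles and a non-included side. HL only applies to right triangles with matching hypotenuse and leg.
The correct criterion is SAS. Two pairs of corresponding sides and the included angle are equal (Side-Angle-Side).

SAS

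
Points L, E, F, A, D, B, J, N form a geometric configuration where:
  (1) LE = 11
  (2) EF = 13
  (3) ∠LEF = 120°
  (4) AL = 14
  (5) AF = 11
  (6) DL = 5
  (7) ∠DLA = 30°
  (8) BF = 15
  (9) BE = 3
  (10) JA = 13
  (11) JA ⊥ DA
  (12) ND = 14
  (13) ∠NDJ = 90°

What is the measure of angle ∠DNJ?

Step 1: By the law of cosines on triangle DLA: DA² = 5² + 14² − 2·5·14·cos(30°) = 99.76, so DA ≈ 9.99.
Step 2: By the law of cosines on triangle JAD: JD² = 13² + 9.99² − 2·13·9.99·cos(90°) = 268.76, so JD ≈ 16.39.
Step 3: By the law of cosines on triangle NDJ: NJ² = 14² + 16.39² − 2·14·16.39·cos(90°) = 464.76, so NJ ≈ 21.56.
Step 4: By the inverse law of cosines on triangle DNJ: cos(∠DNJ) = (14² + 21.56² − 16.39²) / (2·14·21.56) = 392/603.63 = 0.6494, so ∠DNJ = 49.5°.

Therefore, the measure of angle ∠DNJ = 49.5°.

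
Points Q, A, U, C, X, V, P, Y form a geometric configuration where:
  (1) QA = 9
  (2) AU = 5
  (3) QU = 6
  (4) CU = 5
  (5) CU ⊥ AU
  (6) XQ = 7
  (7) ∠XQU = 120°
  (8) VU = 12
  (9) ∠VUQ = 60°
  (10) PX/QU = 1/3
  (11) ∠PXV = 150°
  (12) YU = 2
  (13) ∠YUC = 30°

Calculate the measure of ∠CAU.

Step 1: By the law of cosines on triangle AUC: AC² = 5² + 5² − 2·5·5·cos(90°) = 50, so AC = 5·√2.
Step 2: By the inverse law of cosines on triangle CAU: cos(∠CAU) = ((5·√2)² + 5² − 5²) / (2·5·√2·5) = 50/70.71 = 0.7071, so ∠CAU = 45°.

Therefore, the measure of angle ∠CAU = 45°.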